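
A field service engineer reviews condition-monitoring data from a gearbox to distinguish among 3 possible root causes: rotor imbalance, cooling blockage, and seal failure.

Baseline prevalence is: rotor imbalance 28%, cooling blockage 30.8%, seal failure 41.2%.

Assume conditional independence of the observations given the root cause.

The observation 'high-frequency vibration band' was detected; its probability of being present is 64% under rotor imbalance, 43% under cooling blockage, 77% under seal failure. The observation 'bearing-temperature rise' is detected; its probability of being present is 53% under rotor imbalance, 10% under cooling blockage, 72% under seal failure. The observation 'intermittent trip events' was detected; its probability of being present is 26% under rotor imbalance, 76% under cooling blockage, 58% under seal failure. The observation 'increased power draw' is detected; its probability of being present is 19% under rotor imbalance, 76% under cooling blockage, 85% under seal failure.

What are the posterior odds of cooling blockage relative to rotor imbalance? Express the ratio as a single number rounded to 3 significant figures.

1.63

Posterior odds equal prior odds times the likelihood ratio; only the two competing hypotheses matter.
  cooling blockage: 0.308 × 0.43 × 0.10 × 0.76 × 0.76 = 0.0076497
  rotor imbalance: 0.280 × 0.64 × 0.53 × 0.26 × 0.19 = 0.0046918
Posterior odds = 0.0076497 / 0.0046918 ≈ 1.63.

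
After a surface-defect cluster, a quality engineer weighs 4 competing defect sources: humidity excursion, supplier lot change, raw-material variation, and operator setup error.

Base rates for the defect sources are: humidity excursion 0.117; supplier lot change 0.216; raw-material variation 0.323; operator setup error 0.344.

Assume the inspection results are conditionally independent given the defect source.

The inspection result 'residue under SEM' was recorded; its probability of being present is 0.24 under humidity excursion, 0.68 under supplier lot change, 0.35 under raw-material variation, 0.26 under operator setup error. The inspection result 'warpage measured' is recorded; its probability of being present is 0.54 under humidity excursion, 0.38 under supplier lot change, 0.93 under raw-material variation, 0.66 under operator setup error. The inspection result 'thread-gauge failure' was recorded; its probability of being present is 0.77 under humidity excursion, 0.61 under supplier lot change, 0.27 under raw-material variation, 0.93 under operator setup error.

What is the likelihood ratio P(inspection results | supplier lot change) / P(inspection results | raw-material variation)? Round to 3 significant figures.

Joint likelihood of the inspection result pattern under each hypothesis:
  supplier lot change: 0.68 × 0.38 × 0.61 = 0.15762
  raw-material variation: 0.35 × 0.93 × 0.27 = 0.087885
Bayes factor = 0.15762 / 0.087885 ≈ 1.79

1.79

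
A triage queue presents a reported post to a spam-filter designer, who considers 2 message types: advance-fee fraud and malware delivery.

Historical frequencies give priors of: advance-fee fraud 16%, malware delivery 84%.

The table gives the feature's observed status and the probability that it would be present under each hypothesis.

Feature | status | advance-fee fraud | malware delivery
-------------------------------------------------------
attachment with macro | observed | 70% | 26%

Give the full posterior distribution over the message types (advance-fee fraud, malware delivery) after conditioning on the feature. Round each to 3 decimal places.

For each hypothesis, the unnormalized posterior weight is prior × likelihood:
  advance-fee fraud: 0.16 × 0.70 = 0.112
  malware delivery: 0.84 × 0.26 = 0.2184
Marginal likelihood of the evidence = 0.3304.
P(advance-fee fraud | evidence) = 0.112 / 0.3304 ≈ 0.339
P(malware delivery | evidence) = 0.2184 / 0.3304 ≈ 0.661

0.339, 0.661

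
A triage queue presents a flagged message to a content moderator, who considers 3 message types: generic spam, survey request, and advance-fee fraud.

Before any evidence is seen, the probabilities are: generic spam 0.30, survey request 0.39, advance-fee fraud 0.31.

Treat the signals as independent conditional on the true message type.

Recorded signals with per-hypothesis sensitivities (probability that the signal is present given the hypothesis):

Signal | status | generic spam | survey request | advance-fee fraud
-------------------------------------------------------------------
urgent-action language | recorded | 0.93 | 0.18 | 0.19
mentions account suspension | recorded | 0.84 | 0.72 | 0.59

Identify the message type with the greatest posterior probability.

generic spam

For each hypothesis, the unnormalized posterior weight is prior × product of the signal likelihoods:
  generic spam: 0.30 × 0.93 × 0.84 = 0.23436
  survey request: 0.39 × 0.18 × 0.72 = 0.050544
  advance-fee fraud: 0.31 × 0.19 × 0.59 = 0.034751
Normalizing constant Z = 0.23436 + 0.050544 + 0.034751 = 0.31966.
P(generic spam | evidence) ≈ 0.23436 / 0.31966 ≈ 0.733
P(survey request | evidence) ≈ 0.050544 / 0.31966 ≈ 0.158
P(advance-fee fraud | evidence) ≈ 0.034751 / 0.31966 ≈ 0.109
The largest is 0.733, so generic spam is most probable.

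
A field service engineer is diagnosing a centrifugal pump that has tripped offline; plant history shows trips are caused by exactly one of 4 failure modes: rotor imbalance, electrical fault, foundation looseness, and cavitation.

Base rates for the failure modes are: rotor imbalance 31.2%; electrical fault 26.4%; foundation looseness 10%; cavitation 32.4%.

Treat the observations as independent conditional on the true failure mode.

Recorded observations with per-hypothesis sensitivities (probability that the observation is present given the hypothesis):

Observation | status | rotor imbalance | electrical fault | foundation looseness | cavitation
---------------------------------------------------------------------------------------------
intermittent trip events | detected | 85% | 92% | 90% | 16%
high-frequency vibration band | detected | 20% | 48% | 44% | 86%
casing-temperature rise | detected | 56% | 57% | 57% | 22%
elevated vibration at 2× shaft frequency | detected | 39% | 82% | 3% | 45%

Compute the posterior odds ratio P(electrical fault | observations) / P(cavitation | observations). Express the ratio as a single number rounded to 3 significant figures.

12.3

Posterior odds equal prior odds times the likelihood ratio; only the two competing hypotheses matter.
  electrical fault: 0.264 × 0.92 × 0.48 × 0.57 × 0.82 = 0.054491
  cavitation: 0.324 × 0.16 × 0.86 × 0.22 × 0.45 = 0.0044137
Odds(electrical fault : cavitation) = 0.054491 / 0.0044137 ≈ 12.3.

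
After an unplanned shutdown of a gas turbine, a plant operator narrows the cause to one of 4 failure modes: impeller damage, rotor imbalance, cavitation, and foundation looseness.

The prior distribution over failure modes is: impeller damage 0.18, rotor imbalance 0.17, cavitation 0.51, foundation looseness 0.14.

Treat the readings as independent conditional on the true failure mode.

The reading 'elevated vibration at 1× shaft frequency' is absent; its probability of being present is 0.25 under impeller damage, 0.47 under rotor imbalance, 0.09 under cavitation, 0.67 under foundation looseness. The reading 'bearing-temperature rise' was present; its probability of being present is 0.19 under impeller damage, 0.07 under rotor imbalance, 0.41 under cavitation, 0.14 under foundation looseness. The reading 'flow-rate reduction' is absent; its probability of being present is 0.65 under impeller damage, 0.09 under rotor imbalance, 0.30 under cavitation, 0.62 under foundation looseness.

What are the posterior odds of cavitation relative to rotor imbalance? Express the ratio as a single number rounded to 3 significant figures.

Unnormalized posterior weight (prior times the reading likelihoods) for each of the two hypotheses (using 1 − P(present | H) for each absent reading):
  cavitation: 0.51 × (1 − 0.09) × 0.41 × (1 − 0.30) = 0.1332
  rotor imbalance: 0.17 × (1 − 0.47) × 0.07 × (1 − 0.09) = 0.0057394
Odds(cavitation : rotor imbalance) = 0.1332 / 0.0057394 ≈ 23.2.

23.2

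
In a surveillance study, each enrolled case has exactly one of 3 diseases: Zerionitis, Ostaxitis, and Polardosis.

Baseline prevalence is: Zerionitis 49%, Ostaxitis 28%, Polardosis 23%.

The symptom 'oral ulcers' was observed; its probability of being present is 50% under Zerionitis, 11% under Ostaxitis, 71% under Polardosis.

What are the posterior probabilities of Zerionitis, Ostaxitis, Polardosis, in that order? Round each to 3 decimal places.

0.558, 0.070, 0.372

Multiply each prior by the likelihood of the symptom:
  Zerionitis: 0.49 × 0.50 = 0.245
  Ostaxitis: 0.28 × 0.11 = 0.0308
  Polardosis: 0.23 × 0.71 = 0.1633
The unnormalized weights sum to 0.4391.
P(Zerionitis | evidence) = 0.245 / 0.4391 ≈ 0.558
P(Ostaxitis | evidence) = 0.0308 / 0.4391 ≈ 0.070
P(Polardosis | evidence) = 0.1633 / 0.4391 ≈ 0.372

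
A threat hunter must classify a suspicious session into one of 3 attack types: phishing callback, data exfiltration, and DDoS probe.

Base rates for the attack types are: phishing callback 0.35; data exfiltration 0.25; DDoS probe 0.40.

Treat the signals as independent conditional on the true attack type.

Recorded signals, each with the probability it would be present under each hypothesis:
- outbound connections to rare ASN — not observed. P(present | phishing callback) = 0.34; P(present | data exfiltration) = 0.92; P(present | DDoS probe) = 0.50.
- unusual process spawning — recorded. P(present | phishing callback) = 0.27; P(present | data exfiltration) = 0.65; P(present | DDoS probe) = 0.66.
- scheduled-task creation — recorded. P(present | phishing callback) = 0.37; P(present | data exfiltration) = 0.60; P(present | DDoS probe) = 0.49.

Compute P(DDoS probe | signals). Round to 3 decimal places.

0.677

Multiply each prior by the joint likelihood of the signal pattern (using 1 − P(present | H) for each absent signal):
  phishing callback: 0.35 × (1 − 0.34) × 0.27 × 0.37 = 0.023077
  data exfiltration: 0.25 × (1 − 0.92) × 0.65 × 0.60 = 0.0078
  DDoS probe: 0.40 × (1 − 0.50) × 0.66 × 0.49 = 0.06468
Normalizing constant Z = 0.023077 + 0.0078 + 0.06468 = 0.095557.
P(DDoS probe | evidence) = 0.06468 / 0.095557 ≈ 0.677.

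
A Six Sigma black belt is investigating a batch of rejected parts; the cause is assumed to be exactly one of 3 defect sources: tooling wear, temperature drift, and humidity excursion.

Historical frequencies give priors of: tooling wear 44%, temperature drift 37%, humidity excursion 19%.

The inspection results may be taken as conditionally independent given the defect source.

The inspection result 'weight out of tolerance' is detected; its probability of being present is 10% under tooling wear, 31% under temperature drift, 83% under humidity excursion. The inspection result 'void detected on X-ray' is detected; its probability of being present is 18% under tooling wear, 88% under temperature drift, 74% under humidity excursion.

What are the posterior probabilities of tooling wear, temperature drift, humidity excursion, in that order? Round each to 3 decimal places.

0.035, 0.448, 0.517

For each hypothesis, the unnormalized posterior weight is prior × product of the inspection result likelihoods:
  tooling wear: 0.44 × 0.10 × 0.18 = 0.00792
  temperature drift: 0.37 × 0.31 × 0.88 = 0.10094
  humidity excursion: 0.19 × 0.83 × 0.74 = 0.1167
The unnormalized weights sum to 0.22555.
P(tooling wear | evidence) = 0.00792 / 0.22555 ≈ 0.035
P(temperature drift | evidence) = 0.10094 / 0.22555 ≈ 0.448
P(humidity excursion | evidence) = 0.1167 / 0.22555 ≈ 0.517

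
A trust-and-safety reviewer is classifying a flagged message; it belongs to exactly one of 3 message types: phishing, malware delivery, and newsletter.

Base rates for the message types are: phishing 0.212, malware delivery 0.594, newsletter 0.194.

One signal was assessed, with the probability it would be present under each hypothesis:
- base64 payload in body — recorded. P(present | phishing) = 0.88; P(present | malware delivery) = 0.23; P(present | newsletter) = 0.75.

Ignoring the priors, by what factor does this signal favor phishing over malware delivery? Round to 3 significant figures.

The Bayes factor is the ratio of the two likelihoods.
  phishing: 0.88
  malware delivery: 0.23
Bayes factor = 0.88 / 0.23 ≈ 3.83

3.83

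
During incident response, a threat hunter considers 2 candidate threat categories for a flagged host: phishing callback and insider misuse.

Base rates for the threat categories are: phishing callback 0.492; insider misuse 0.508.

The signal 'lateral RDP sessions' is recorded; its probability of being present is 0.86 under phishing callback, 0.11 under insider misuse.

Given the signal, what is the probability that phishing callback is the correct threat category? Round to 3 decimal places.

By Bayes' rule, the unnormalized weight for each hypothesis is prior × likelihood:
  phishing callback: 0.492 × 0.86 = 0.42312
  insider misuse: 0.508 × 0.11 = 0.05588
Marginal likelihood of the evidence = 0.479.
P(phishing callback | evidence) = 0.42312 / 0.479 ≈ 0.883.

0.883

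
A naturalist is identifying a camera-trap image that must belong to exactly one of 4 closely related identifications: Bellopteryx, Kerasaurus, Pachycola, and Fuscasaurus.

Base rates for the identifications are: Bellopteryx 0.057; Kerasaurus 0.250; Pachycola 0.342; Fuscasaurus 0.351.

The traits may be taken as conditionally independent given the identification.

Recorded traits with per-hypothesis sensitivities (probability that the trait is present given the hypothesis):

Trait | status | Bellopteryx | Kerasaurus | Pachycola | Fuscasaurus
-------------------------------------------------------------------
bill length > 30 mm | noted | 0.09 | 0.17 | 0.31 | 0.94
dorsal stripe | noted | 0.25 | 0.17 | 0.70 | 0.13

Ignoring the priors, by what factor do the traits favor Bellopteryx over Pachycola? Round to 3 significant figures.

The Bayes factor is the ratio of the joint likelihoods of the trait pattern under the two hypotheses.
  Bellopteryx: 0.09 × 0.25 = 0.0225
  Pachycola: 0.31 × 0.70 = 0.217
Bayes factor = 0.0225 / 0.217 ≈ 0.104

0.104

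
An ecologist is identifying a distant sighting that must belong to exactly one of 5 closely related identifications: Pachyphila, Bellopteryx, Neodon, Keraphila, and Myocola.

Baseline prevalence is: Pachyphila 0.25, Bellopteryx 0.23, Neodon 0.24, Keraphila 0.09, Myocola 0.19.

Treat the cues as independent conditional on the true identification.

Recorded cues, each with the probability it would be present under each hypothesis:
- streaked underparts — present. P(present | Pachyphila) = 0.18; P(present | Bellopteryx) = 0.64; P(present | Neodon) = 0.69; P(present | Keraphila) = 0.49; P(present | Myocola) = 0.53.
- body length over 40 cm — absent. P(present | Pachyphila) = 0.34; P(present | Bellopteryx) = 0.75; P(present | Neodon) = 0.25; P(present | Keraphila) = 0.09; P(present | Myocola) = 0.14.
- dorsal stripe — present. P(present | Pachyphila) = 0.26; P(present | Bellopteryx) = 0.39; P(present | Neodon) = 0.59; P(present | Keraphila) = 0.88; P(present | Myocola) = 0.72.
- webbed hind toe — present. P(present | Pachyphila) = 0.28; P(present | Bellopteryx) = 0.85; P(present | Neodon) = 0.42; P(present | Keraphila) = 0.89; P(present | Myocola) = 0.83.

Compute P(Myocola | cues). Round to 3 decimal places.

0.403

For each hypothesis, the unnormalized posterior weight is prior × product of the cue likelihoods (using 1 − P(present | H) for each absent cue):
  Pachyphila: 0.25 × 0.18 × (1 − 0.34) × 0.26 × 0.28 = 0.0021622
  Bellopteryx: 0.23 × 0.64 × (1 − 0.75) × 0.39 × 0.85 = 0.012199
  Neodon: 0.24 × 0.69 × (1 − 0.25) × 0.59 × 0.42 = 0.030777
  Keraphila: 0.09 × 0.49 × (1 − 0.09) × 0.88 × 0.89 = 0.031431
  Myocola: 0.19 × 0.53 × (1 − 0.14) × 0.72 × 0.83 = 0.051753
Normalizing constant Z = 0.0021622 + 0.012199 + 0.030777 + 0.031431 + 0.051753 = 0.12832.
P(Myocola | evidence) = 0.051753 / 0.12832 ≈ 0.403.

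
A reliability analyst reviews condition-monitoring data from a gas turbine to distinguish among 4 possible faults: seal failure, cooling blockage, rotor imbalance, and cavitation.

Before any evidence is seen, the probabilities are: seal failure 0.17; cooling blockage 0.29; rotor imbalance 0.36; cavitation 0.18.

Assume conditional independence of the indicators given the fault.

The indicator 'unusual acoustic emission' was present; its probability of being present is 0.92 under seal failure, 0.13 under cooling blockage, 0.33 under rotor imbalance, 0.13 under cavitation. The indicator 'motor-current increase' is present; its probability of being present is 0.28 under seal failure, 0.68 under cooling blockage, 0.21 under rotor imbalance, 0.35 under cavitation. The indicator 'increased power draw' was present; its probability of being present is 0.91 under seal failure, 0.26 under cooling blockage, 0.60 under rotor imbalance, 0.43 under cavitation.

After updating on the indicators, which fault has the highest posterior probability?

For each hypothesis, the unnormalized posterior weight is prior × product of the indicator likelihoods:
  seal failure: 0.17 × 0.92 × 0.28 × 0.91 = 0.039851
  cooling blockage: 0.29 × 0.13 × 0.68 × 0.26 = 0.0066654
  rotor imbalance: 0.36 × 0.33 × 0.21 × 0.60 = 0.014969
  cavitation: 0.18 × 0.13 × 0.35 × 0.43 = 0.0035217
Normalizing constant Z = 0.039851 + 0.0066654 + 0.014969 + 0.0035217 = 0.065007.
P(seal failure | evidence) ≈ 0.039851 / 0.065007 ≈ 0.613
P(cooling blockage | evidence) ≈ 0.0066654 / 0.065007 ≈ 0.103
P(rotor imbalance | evidence) ≈ 0.014969 / 0.065007 ≈ 0.230
P(cavitation | evidence) ≈ 0.0035217 / 0.065007 ≈ 0.054
The largest is 0.613, so seal failure is most probable.

seal failure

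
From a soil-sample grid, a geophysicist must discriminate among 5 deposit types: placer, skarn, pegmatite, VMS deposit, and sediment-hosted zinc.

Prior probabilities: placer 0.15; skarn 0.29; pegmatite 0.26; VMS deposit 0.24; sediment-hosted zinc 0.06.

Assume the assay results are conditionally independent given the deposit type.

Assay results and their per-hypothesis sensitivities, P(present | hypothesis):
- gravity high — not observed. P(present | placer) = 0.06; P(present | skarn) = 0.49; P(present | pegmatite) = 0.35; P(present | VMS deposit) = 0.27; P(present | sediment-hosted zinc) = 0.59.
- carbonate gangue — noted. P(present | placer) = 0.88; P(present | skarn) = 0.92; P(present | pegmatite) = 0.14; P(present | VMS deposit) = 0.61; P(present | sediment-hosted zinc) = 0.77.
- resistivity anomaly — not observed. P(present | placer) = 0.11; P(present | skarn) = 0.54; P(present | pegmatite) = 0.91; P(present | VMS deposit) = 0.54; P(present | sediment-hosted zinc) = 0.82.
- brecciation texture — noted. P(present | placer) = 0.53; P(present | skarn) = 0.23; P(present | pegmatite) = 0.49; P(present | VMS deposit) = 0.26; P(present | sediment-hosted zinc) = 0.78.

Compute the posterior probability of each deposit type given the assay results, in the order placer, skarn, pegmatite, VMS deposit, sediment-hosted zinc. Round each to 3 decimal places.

Multiply each prior by the joint likelihood of the assay result pattern (using 1 − P(present | H) for each absent assay result):
  placer: 0.15 × (1 − 0.06) × 0.88 × (1 − 0.11) × 0.53 = 0.058529
  skarn: 0.29 × (1 − 0.49) × 0.92 × (1 − 0.54) × 0.23 = 0.014396
  pegmatite: 0.26 × (1 − 0.35) × 0.14 × (1 − 0.91) × 0.49 = 0.0010434
  VMS deposit: 0.24 × (1 − 0.27) × 0.61 × (1 − 0.54) × 0.26 = 0.012782
  sediment-hosted zinc: 0.06 × (1 − 0.59) × 0.77 × (1 − 0.82) × 0.78 = 0.0026595
Normalizing constant Z = 0.058529 + 0.014396 + 0.0010434 + 0.012782 + 0.0026595 = 0.089409.
P(placer | evidence) = 0.058529 / 0.089409 ≈ 0.655
P(skarn | evidence) = 0.014396 / 0.089409 ≈ 0.161
P(pegmatite | evidence) = 0.0010434 / 0.089409 ≈ 0.012
P(VMS deposit | evidence) = 0.012782 / 0.089409 ≈ 0.143
P(sediment-hosted zinc | evidence) = 0.0026595 / 0.089409 ≈ 0.030

0.655, 0.161, 0.012, 0.143, 0.030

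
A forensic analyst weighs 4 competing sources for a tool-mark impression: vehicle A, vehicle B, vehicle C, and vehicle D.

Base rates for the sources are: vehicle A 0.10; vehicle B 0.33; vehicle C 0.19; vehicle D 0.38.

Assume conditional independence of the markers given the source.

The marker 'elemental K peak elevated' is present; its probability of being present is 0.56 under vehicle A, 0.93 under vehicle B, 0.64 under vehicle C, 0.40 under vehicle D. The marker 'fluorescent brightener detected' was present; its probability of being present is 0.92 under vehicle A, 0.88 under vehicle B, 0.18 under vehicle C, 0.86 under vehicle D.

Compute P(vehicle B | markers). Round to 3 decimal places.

By Bayes' rule with conditional independence, the unnormalized weight for each hypothesis is prior × ∏ likelihoods:
  vehicle A: 0.10 × 0.56 × 0.92 = 0.05152
  vehicle B: 0.33 × 0.93 × 0.88 = 0.27007
  vehicle C: 0.19 × 0.64 × 0.18 = 0.021888
  vehicle D: 0.38 × 0.40 × 0.86 = 0.13072
Marginal likelihood of the evidence = 0.4742.
P(vehicle B | evidence) = 0.27007 / 0.4742 ≈ 0.570.

0.570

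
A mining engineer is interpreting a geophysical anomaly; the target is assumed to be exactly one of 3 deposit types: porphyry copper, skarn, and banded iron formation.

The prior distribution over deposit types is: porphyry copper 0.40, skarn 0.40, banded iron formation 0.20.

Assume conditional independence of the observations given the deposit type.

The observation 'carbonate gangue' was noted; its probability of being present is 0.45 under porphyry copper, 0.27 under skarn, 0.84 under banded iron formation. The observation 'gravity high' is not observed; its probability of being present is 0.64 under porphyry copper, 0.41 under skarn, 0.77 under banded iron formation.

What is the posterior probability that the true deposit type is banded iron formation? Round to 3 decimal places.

0.231

Multiply each prior by the joint likelihood of the evidence pattern (using 1 − P(present | H) for each absent observation):
  porphyry copper: 0.40 × 0.45 × (1 − 0.64) = 0.0648
  skarn: 0.40 × 0.27 × (1 − 0.41) = 0.06372
  banded iron formation: 0.20 × 0.84 × (1 − 0.77) = 0.03864
The unnormalized weights sum to 0.16716.
P(banded iron formation | evidence) = 0.03864 / 0.16716 ≈ 0.231.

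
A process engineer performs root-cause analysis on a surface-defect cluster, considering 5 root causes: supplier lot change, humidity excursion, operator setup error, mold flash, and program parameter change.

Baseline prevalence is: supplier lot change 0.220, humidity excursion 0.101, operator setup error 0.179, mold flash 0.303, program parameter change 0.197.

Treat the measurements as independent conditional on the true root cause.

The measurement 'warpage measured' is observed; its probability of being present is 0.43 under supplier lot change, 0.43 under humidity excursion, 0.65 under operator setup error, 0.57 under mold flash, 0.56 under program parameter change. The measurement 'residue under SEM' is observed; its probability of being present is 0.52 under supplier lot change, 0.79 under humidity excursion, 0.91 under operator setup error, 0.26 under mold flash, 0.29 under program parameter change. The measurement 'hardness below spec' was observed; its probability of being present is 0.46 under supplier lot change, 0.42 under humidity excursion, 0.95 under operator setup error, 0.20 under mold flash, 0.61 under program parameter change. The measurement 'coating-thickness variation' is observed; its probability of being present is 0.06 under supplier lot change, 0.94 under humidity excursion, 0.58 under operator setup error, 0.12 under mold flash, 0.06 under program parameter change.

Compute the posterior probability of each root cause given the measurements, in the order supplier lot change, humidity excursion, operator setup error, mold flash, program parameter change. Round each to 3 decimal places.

Multiply each prior by the joint likelihood of the measurement pattern:
  supplier lot change: 0.220 × 0.43 × 0.52 × 0.46 × 0.06 = 0.0013577
  humidity excursion: 0.101 × 0.43 × 0.79 × 0.42 × 0.94 = 0.013545
  operator setup error: 0.179 × 0.65 × 0.91 × 0.95 × 0.58 = 0.058339
  mold flash: 0.303 × 0.57 × 0.26 × 0.20 × 0.12 = 0.0010777
  program parameter change: 0.197 × 0.56 × 0.29 × 0.61 × 0.06 = 0.0011709
Marginal likelihood of the evidence = 0.075491.
P(supplier lot change | evidence) = 0.0013577 / 0.075491 ≈ 0.018
P(humidity excursion | evidence) = 0.013545 / 0.075491 ≈ 0.179
P(operator setup error | evidence) = 0.058339 / 0.075491 ≈ 0.773
P(mold flash | evidence) = 0.0010777 / 0.075491 ≈ 0.014
P(program parameter change | evidence) = 0.0011709 / 0.075491 ≈ 0.016

0.018, 0.179, 0.773, 0.014, 0.016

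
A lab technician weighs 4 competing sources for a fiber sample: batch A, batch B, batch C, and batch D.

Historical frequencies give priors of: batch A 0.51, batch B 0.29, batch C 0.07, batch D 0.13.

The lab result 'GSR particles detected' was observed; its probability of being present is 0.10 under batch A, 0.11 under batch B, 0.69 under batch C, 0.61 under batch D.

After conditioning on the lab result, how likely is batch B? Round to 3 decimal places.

0.152

Multiply each prior by the likelihood of the lab result:
  batch A: 0.51 × 0.10 = 0.051
  batch B: 0.29 × 0.11 = 0.0319
  batch C: 0.07 × 0.69 = 0.0483
  batch D: 0.13 × 0.61 = 0.0793
The unnormalized weights sum to 0.2105.
P(batch B | evidence) = 0.0319 / 0.2105 ≈ 0.152.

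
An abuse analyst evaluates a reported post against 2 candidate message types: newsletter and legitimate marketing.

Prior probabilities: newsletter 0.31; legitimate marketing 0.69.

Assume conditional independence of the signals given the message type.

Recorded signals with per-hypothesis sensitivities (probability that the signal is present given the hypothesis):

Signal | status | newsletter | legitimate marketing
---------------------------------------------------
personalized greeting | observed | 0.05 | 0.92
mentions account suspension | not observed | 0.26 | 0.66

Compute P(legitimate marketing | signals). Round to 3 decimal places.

0.950

For each hypothesis, the unnormalized posterior weight is prior × product of the signal likelihoods (using 1 − P(present | H) for each absent signal):
  newsletter: 0.31 × 0.05 × (1 − 0.26) = 0.01147
  legitimate marketing: 0.69 × 0.92 × (1 − 0.66) = 0.21583
Marginal likelihood of the evidence = 0.2273.
P(legitimate marketing | evidence) = 0.21583 / 0.2273 ≈ 0.950.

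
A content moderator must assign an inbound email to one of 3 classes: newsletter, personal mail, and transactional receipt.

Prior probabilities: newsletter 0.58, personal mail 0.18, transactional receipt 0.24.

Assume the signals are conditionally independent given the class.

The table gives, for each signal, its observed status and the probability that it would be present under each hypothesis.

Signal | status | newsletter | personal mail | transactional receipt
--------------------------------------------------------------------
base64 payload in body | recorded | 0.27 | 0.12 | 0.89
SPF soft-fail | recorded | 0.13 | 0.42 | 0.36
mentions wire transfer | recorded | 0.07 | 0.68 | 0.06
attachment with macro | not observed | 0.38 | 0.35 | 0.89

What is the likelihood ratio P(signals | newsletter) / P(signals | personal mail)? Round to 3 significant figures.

0.0684

Joint likelihood of the signal pattern under each hypothesis (using 1 − P(present | H) for each absent signal):
  newsletter: 0.27 × 0.13 × 0.07 × (1 − 0.38) = 0.0015233
  personal mail: 0.12 × 0.42 × 0.68 × (1 − 0.35) = 0.022277
Bayes factor = 0.0015233 / 0.022277 ≈ 0.0684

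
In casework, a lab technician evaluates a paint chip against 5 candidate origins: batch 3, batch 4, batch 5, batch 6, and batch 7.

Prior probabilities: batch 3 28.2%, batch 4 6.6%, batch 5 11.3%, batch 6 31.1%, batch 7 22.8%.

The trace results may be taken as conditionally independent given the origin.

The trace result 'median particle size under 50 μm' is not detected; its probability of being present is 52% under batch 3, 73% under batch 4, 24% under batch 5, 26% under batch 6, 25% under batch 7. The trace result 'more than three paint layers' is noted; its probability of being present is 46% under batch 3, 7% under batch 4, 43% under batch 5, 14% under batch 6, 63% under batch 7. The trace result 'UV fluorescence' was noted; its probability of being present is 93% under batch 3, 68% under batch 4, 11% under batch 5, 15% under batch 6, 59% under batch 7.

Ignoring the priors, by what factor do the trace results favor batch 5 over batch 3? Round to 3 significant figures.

0.175

Take the product of per-trace result likelihoods under each hypothesis (using 1 − P(present | H) for each absent trace result), then divide.
  batch 5: (1 − 0.24) × 0.43 × 0.11 = 0.035948
  batch 3: (1 − 0.52) × 0.46 × 0.93 = 0.20534
Bayes factor = 0.035948 / 0.20534 ≈ 0.175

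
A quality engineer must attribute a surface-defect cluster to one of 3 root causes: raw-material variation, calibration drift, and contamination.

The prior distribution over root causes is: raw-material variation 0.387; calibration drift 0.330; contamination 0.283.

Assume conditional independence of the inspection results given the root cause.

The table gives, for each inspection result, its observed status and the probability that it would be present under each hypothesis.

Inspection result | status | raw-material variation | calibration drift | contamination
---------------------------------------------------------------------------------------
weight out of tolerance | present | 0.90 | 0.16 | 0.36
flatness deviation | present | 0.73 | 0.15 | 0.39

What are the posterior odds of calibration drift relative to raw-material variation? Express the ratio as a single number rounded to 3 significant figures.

0.0311

The normalizing constant cancels in an odds ratio, so compute prior × likelihood for the two hypotheses only:
  calibration drift: 0.330 × 0.16 × 0.15 = 0.00792
  raw-material variation: 0.387 × 0.90 × 0.73 = 0.25426
Posterior odds = 0.00792 / 0.25426 ≈ 0.0311.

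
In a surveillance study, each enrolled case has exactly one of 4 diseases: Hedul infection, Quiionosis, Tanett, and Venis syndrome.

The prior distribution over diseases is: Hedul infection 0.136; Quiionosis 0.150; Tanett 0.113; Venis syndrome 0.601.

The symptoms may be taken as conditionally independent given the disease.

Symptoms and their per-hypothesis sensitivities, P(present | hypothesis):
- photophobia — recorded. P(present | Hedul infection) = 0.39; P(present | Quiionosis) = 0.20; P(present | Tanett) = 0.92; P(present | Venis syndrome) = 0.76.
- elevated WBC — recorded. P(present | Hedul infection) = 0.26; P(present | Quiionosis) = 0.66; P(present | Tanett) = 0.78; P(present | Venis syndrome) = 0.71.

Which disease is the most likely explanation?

Venis syndrome

By Bayes' rule with conditional independence, the unnormalized weight for each hypothesis is prior × ∏ likelihoods:
  Hedul infection: 0.136 × 0.39 × 0.26 = 0.01379
  Quiionosis: 0.150 × 0.20 × 0.66 = 0.0198
  Tanett: 0.113 × 0.92 × 0.78 = 0.081089
  Venis syndrome: 0.601 × 0.76 × 0.71 = 0.3243
The unnormalized weights sum to 0.43898.
P(Hedul infection | evidence) ≈ 0.01379 / 0.43898 ≈ 0.031
P(Quiionosis | evidence) ≈ 0.0198 / 0.43898 ≈ 0.045
P(Tanett | evidence) ≈ 0.081089 / 0.43898 ≈ 0.185
P(Venis syndrome | evidence) ≈ 0.3243 / 0.43898 ≈ 0.739
The largest is 0.739, so Venis syndrome is most probable.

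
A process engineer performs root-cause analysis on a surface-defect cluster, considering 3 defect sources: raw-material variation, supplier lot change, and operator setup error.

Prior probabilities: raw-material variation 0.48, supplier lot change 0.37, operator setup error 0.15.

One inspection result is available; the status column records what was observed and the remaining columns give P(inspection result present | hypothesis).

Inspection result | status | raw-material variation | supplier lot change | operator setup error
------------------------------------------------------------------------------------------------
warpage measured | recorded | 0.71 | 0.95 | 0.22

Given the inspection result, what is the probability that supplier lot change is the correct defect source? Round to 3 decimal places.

0.485

For each hypothesis, the unnormalized posterior weight is prior × likelihood:
  raw-material variation: 0.48 × 0.71 = 0.3408
  supplier lot change: 0.37 × 0.95 = 0.3515
  operator setup error: 0.15 × 0.22 = 0.033
Marginal likelihood of the evidence = 0.7253.
P(supplier lot change | evidence) = 0.3515 / 0.7253 ≈ 0.485.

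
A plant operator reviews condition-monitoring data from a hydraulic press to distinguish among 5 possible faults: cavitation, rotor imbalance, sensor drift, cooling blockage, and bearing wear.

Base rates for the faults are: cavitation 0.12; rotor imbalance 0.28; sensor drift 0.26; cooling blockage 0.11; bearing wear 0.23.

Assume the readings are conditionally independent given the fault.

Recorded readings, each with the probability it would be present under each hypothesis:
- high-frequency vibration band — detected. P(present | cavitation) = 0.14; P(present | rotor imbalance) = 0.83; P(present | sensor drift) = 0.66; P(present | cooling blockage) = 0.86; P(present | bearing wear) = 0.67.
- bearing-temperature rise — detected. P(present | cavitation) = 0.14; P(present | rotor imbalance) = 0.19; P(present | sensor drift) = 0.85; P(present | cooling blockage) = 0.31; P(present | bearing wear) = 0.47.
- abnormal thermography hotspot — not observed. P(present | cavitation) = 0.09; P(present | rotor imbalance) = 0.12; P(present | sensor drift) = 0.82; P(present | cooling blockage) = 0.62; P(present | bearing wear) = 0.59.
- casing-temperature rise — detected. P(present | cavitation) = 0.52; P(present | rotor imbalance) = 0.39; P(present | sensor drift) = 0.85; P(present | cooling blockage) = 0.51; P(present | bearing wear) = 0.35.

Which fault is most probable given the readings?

sensor drift

By Bayes' rule with conditional independence, the unnormalized weight for each hypothesis is prior × ∏ likelihoods (using 1 − P(present | H) for each absent reading):
  cavitation: 0.12 × 0.14 × 0.14 × (1 − 0.09) × 0.52 = 0.001113
  rotor imbalance: 0.28 × 0.83 × 0.19 × (1 − 0.12) × 0.39 = 0.015154
  sensor drift: 0.26 × 0.66 × 0.85 × (1 − 0.82) × 0.85 = 0.022317
  cooling blockage: 0.11 × 0.86 × 0.31 × (1 − 0.62) × 0.51 = 0.0056834
  bearing wear: 0.23 × 0.67 × 0.47 × (1 − 0.59) × 0.35 = 0.010393
Normalizing constant Z = 0.001113 + 0.015154 + 0.022317 + 0.0056834 + 0.010393 = 0.054661.
P(cavitation | evidence) ≈ 0.001113 / 0.054661 ≈ 0.020
P(rotor imbalance | evidence) ≈ 0.015154 / 0.054661 ≈ 0.277
P(sensor drift | evidence) ≈ 0.022317 / 0.054661 ≈ 0.408
P(cooling blockage | evidence) ≈ 0.0056834 / 0.054661 ≈ 0.104
P(bearing wear | evidence) ≈ 0.010393 / 0.054661 ≈ 0.190
The largest is 0.408, so sensor drift is most probable.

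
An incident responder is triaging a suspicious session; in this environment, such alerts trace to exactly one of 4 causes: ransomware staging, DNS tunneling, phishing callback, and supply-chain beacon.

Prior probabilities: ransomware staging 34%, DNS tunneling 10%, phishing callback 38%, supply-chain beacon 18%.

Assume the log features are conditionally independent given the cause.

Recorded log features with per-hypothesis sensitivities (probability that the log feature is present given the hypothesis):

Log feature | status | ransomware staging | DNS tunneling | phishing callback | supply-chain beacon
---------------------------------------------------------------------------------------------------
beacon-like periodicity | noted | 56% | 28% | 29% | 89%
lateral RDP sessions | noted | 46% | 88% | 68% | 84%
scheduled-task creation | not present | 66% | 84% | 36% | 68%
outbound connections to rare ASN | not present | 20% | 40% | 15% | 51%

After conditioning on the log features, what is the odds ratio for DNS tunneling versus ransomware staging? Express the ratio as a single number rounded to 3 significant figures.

The normalizing constant cancels in an odds ratio, so compute prior × likelihood for the two hypotheses only (using 1 − P(present | H) for each absent log feature):
  DNS tunneling: 0.10 × 0.28 × 0.88 × (1 − 0.84) × (1 − 0.40) = 0.0023654
  ransomware staging: 0.34 × 0.56 × 0.46 × (1 − 0.66) × (1 − 0.20) = 0.023823
Odds(DNS tunneling : ransomware staging) = 0.0023654 / 0.023823 ≈ 0.0993.

0.0993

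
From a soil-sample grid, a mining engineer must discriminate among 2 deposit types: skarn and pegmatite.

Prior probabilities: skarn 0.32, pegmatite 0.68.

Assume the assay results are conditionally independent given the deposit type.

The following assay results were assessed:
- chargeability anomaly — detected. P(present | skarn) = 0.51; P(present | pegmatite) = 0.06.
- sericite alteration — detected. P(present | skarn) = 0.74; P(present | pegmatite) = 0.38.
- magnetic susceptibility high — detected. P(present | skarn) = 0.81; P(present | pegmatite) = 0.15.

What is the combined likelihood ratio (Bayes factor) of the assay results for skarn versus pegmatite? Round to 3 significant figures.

89.4

The Bayes factor is the ratio of the joint likelihoods of the assay result pattern under the two hypotheses.
  skarn: 0.51 × 0.74 × 0.81 = 0.30569
  pegmatite: 0.06 × 0.38 × 0.15 = 0.00342
Bayes factor = 0.30569 / 0.00342 ≈ 89.4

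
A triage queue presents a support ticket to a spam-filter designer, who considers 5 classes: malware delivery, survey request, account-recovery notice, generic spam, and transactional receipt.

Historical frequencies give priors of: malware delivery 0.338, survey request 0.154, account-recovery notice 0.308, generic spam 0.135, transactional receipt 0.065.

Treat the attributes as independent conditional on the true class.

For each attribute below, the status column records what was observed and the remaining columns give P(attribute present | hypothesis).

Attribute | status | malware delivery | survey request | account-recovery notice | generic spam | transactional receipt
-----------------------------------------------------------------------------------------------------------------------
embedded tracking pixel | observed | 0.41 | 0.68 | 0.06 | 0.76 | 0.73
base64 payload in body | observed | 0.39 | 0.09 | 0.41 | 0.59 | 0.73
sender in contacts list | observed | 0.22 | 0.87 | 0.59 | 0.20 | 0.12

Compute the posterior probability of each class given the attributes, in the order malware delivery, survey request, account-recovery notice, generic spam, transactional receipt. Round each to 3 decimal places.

For each hypothesis, the unnormalized posterior weight is prior × product of the attribute likelihoods:
  malware delivery: 0.338 × 0.41 × 0.39 × 0.22 = 0.01189
  survey request: 0.154 × 0.68 × 0.09 × 0.87 = 0.0081996
  account-recovery notice: 0.308 × 0.06 × 0.41 × 0.59 = 0.0044703
  generic spam: 0.135 × 0.76 × 0.59 × 0.20 = 0.012107
  transactional receipt: 0.065 × 0.73 × 0.73 × 0.12 = 0.0041566
Normalizing constant Z = 0.01189 + 0.0081996 + 0.0044703 + 0.012107 + 0.0041566 = 0.040823.
P(malware delivery | evidence) = 0.01189 / 0.040823 ≈ 0.291
P(survey request | evidence) = 0.0081996 / 0.040823 ≈ 0.201
P(account-recovery notice | evidence) = 0.0044703 / 0.040823 ≈ 0.110
P(generic spam | evidence) = 0.012107 / 0.040823 ≈ 0.297
P(transactional receipt | evidence) = 0.0041566 / 0.040823 ≈ 0.102

0.291, 0.201, 0.110, 0.297, 0.102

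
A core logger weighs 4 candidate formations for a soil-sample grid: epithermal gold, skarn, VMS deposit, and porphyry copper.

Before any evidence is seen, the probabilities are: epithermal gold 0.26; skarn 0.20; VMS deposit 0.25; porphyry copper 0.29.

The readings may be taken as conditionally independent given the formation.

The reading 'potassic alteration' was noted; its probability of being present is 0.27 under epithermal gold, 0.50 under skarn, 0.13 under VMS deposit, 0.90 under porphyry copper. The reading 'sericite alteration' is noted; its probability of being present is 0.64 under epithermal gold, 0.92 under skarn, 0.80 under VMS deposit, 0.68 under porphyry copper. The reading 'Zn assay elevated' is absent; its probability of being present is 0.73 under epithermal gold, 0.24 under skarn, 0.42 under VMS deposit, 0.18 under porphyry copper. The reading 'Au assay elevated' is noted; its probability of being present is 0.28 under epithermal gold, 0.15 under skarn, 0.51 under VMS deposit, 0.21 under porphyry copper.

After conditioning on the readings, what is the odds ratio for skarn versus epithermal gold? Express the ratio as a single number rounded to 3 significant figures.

The normalizing constant cancels in an odds ratio, so compute prior × likelihood for the two hypotheses only (using 1 − P(present | H) for each absent reading):
  skarn: 0.20 × 0.50 × 0.92 × (1 − 0.24) × 0.15 = 0.010488
  epithermal gold: 0.26 × 0.27 × 0.64 × (1 − 0.73) × 0.28 = 0.0033966
Odds(skarn : epithermal gold) = 0.010488 / 0.0033966 ≈ 3.09.

3.09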